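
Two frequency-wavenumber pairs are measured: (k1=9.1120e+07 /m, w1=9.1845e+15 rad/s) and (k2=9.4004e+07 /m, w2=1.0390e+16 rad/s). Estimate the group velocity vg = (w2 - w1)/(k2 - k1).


vg = (w2 - w1) / (k2 - k1)
= (1.0390e+16 - 9.1845e+15) / (9.4004e+07 - 9.1120e+07)
= 1.2055e+15 / 2.8840e+06
= 4.1800e+08 m/s

4.1800e+08


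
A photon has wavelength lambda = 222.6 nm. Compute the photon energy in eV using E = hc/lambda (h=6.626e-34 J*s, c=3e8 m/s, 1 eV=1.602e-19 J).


E = hc / lambda
= (6.626e-34)(3e8) / (222.6e-9)
= 1.9878e-25 / 2.2260e-07
= 8.9299e-19 J
Converting to eV: 8.9299e-19 / 1.602e-19
= 5.5742 eV

5.5742


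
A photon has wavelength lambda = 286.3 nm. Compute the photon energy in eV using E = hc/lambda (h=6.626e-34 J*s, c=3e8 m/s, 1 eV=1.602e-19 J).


E = hc / lambda
= (6.626e-34)(3e8) / (286.3e-9)
= 1.9878e-25 / 2.8630e-07
= 6.9431e-19 J
Converting to eV: 6.9431e-19 / 1.602e-19
= 4.334 eV

4.334


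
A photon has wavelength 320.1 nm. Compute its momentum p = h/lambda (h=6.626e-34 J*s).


p = h / lambda
= 6.626e-34 / (320.1e-9)
= 6.626e-34 / 3.2010e-07
= 2.0700e-27 kg*m/s

2.0700e-27


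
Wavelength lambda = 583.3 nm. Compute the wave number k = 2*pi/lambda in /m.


k = 2 * pi / lambda
= 6.2832 / (583.3e-9)
= 6.2832 / 5.8330e-07
= 1.0772e+07 /m

1.0772e+07


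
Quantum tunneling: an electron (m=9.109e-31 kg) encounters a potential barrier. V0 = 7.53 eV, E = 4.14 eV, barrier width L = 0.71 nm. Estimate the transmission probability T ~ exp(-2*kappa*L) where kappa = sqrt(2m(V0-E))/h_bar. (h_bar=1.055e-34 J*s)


V0 - E = 3.39 eV = 5.4308e-19 J
kappa = sqrt(2 * m * (V0-E)) / h_bar
= sqrt(2 * 9.109e-31 * 5.4308e-19) / 1.055e-34
= 9.4282e+09 /m
2*kappa*L = 2 * 9.4282e+09 * 0.71e-9
= 13.3881
T = exp(-13.3881) = 1.533358e-06

1.533358e-06


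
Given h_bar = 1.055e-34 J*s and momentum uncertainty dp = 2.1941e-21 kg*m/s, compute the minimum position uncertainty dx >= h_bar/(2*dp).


dx = h_bar / (2 * dp)
= 1.055e-34 / (2 * 2.1941e-21)
= 1.055e-34 / 4.3882e-21
= 2.4042e-14 m

2.4042e-14


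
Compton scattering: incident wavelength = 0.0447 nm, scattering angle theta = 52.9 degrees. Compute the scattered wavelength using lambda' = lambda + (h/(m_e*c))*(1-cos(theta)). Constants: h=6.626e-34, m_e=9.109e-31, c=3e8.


Compton wavelength: h/(m_e*c) = 2.4247e-12 m
d_lambda = 2.4247e-12 * (1 - cos(52.9 deg))
= 2.4247e-12 * 0.396792
= 9.6210e-13 m = 0.000962 nm
lambda' = 0.0447 + 0.000962
= 0.045662 nm

0.045662


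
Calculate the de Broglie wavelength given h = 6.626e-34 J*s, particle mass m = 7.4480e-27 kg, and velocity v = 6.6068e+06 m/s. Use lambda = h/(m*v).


lambda = h / (m * v)
= 6.626e-34 / (7.4480e-27 * 6.6068e+06)
= 6.626e-34 / 4.9207e-20
= 1.3465e-14 m

1.3465e-14


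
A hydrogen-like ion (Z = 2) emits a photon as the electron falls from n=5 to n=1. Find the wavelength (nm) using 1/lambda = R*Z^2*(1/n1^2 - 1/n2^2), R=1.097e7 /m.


1/lambda = R * Z^2 * (1/n1^2 - 1/n2^2)
= 1.097e7 * 2^2 * (1/1^2 - 1/5^2)
= 1.097e7 * 4 * (1.0 - 0.04)
= 4.2125e+07 /m
lambda = 1 / 4.2125e+07
= 23.739 nm

23.739


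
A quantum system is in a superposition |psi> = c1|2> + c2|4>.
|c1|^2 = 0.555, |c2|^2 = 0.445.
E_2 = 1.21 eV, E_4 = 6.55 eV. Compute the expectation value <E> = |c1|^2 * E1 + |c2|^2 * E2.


<E> = |c1|^2 * E1 + |c2|^2 * E2
= 0.555 * 1.21 + 0.445 * 6.55
= 0.6716 + 2.9148
= 3.5863 eV

3.5863


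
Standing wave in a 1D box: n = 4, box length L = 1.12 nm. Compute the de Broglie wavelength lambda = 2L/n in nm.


lambda = 2L / n
= 2 * 1.12 / 4
= 2.24 / 4
= 0.56 nm

0.56


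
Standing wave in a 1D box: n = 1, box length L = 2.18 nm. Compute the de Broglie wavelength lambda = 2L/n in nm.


lambda = 2L / n
= 2 * 2.18 / 1
= 4.36 / 1
= 4.36 nm

4.36


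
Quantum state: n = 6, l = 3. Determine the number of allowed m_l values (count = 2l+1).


m_l ranges from -l to +l in integer steps
So m_l goes from -3 to +3
Count = 2l + 1 = 2*3 + 1
= 7

7


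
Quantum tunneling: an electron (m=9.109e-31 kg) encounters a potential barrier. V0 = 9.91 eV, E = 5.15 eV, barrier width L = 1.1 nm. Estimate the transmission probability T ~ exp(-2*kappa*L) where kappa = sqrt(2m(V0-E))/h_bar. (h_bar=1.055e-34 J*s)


V0 - E = 4.76 eV = 7.6255e-19 J
kappa = sqrt(2 * m * (V0-E)) / h_bar
= sqrt(2 * 9.109e-31 * 7.6255e-19) / 1.055e-34
= 1.1172e+10 /m
2*kappa*L = 2 * 1.1172e+10 * 1.1e-9
= 24.5785
T = exp(-24.5785) = 2.116873e-11

2.116873e-11


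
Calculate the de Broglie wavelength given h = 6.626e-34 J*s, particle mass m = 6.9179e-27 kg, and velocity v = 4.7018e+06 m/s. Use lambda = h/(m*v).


lambda = h / (m * v)
= 6.626e-34 / (6.9179e-27 * 4.7018e+06)
= 6.626e-34 / 3.2527e-20
= 2.0371e-14 m

2.0371e-14


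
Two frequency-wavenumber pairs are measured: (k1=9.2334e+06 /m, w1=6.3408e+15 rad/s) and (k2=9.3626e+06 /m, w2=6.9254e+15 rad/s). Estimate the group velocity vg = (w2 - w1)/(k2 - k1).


vg = (w2 - w1) / (k2 - k1)
= (6.9254e+15 - 6.3408e+15) / (9.3626e+06 - 9.2334e+06)
= 5.8460e+14 / 1.2920e+05
= 4.5248e+09 m/s

4.5248e+09


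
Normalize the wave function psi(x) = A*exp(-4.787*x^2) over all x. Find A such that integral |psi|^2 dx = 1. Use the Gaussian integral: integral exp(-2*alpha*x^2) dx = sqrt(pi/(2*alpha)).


integral |psi|^2 dx = A^2 * sqrt(pi/(2*alpha)) = 1
A^2 = sqrt(2*alpha/pi)
= sqrt(2 * 4.787 / pi)
= 1.745709
A = sqrt(1.745709)
= 1.3213

1.3213


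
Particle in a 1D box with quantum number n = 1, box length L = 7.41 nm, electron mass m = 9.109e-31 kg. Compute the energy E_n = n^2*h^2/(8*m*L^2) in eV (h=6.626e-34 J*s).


E = n^2 * h^2 / (8 * m * L^2)
= 1^2 * (6.626e-34)^2 / (8 * 9.109e-31 * (7.41e-9)^2)
= 1 * 4.3904e-67 / (8 * 9.109e-31 * 5.4908e-17)
= 1.0973e-21 J
= 0.0068 eV

0.0068


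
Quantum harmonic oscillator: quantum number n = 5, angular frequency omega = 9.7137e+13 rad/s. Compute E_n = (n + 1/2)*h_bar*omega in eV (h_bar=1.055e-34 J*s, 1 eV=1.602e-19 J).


E = (n + 1/2) * h_bar * omega
= (5 + 0.5) * 1.055e-34 * 9.7137e+13
= 5.5 * 1.0248e-20
= 5.6364e-20 J
= 0.3518 eV

0.3518


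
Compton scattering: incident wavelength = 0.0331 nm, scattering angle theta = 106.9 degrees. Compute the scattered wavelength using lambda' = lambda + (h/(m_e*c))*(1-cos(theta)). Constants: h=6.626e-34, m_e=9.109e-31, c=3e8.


Compton wavelength: h/(m_e*c) = 2.4247e-12 m
d_lambda = 2.4247e-12 * (1 - cos(106.9 deg))
= 2.4247e-12 * 1.290702
= 3.1296e-12 m = 0.00313 nm
lambda' = 0.0331 + 0.00313
= 0.03623 nm

0.03623


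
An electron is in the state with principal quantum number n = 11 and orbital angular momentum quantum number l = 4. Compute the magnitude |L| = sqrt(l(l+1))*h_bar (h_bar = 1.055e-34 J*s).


L = sqrt(l*(l+1)) * h_bar
= sqrt(4 * 5) * 1.055e-34
= sqrt(20) * 1.055e-34
= 4.4721 * 1.055e-34
= 4.7181e-34 J*s

4.7181e-34


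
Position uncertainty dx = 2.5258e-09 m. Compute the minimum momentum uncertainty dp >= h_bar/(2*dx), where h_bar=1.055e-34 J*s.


dp = h_bar / (2 * dx)
= 1.055e-34 / (2 * 2.5258e-09)
= 1.055e-34 / 5.0516e-09
= 2.0884e-26 kg*m/s

2.0884e-26


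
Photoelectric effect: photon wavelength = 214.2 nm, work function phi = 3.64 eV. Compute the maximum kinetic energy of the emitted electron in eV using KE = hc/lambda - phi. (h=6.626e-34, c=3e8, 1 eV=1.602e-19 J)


E_photon = hc / lambda
= (6.626e-34)(3e8) / (214.2e-9)
= 9.2801e-19 J
= 5.7928 eV
KE = E_photon - phi
= 5.7928 - 3.64
= 2.1528 eV

2.1528


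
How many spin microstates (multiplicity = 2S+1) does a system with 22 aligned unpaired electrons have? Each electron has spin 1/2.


Total spin S = N * (1/2) = 22 * 0.5 = 11.0
Spin multiplicity = 2S + 1
= 2 * 11.0 + 1
= 23

23


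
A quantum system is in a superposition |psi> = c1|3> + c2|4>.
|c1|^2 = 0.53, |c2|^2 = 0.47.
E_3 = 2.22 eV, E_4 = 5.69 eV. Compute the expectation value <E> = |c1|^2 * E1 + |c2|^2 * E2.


<E> = |c1|^2 * E1 + |c2|^2 * E2
= 0.53 * 2.22 + 0.47 * 5.69
= 1.1766 + 2.6743
= 3.8509 eV

3.8509


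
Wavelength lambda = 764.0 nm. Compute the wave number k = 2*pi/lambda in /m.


k = 2 * pi / lambda
= 6.2832 / (764.0e-9)
= 6.2832 / 7.6400e-07
= 8.2241e+06 /m

8.2241e+06


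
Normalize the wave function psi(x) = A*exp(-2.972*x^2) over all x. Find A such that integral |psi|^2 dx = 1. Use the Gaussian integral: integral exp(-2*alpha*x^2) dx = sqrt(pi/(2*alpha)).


integral |psi|^2 dx = A^2 * sqrt(pi/(2*alpha)) = 1
A^2 = sqrt(2*alpha/pi)
= sqrt(2 * 2.972 / pi)
= 1.375512
A = sqrt(1.375512)
= 1.1728

1.1728


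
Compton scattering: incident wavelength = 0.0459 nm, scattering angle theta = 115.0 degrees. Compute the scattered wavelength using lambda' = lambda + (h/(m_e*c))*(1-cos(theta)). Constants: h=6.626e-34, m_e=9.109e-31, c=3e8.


Compton wavelength: h/(m_e*c) = 2.4247e-12 m
d_lambda = 2.4247e-12 * (1 - cos(115.0 deg))
= 2.4247e-12 * 1.422618
= 3.4494e-12 m = 0.003449 nm
lambda' = 0.0459 + 0.003449
= 0.049349 nm

0.049349


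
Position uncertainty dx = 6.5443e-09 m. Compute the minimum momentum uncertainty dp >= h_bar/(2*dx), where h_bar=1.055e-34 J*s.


dp = h_bar / (2 * dx)
= 1.055e-34 / (2 * 6.5443e-09)
= 1.055e-34 / 1.3089e-08
= 8.0604e-27 kg*m/s

8.0604e-27


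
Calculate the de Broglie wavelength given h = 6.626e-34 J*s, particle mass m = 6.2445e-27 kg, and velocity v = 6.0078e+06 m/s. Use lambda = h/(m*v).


lambda = h / (m * v)
= 6.626e-34 / (6.2445e-27 * 6.0078e+06)
= 6.626e-34 / 3.7516e-20
= 1.7662e-14 m

1.7662e-14


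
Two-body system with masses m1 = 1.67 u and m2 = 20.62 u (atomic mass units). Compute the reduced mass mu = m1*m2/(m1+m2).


mu = m1 * m2 / (m1 + m2)
= 1.67 * 20.62 / (1.67 + 20.62)
= 34.4354 / 22.29
= 1.5449 u

1.5449


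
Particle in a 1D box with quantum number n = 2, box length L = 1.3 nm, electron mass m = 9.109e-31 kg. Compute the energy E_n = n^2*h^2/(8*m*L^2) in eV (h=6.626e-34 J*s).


E = n^2 * h^2 / (8 * m * L^2)
= 2^2 * (6.626e-34)^2 / (8 * 9.109e-31 * (1.3e-9)^2)
= 4 * 4.3904e-67 / (8 * 9.109e-31 * 1.6900e-18)
= 1.4260e-19 J
= 0.8901 eV

0.8901


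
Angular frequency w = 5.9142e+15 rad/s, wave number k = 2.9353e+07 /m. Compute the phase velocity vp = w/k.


vp = w / k
= 5.9142e+15 / 2.9353e+07
= 2.0149e+08 m/s

2.0149e+08


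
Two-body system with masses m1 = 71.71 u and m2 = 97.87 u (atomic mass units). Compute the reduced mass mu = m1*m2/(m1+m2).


mu = m1 * m2 / (m1 + m2)
= 71.71 * 97.87 / (71.71 + 97.87)
= 7018.2577 / 169.58
= 41.3861 u

41.3861


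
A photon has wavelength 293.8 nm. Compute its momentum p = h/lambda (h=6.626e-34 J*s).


p = h / lambda
= 6.626e-34 / (293.8e-9)
= 6.626e-34 / 2.9380e-07
= 2.2553e-27 kg*m/s

2.2553e-27


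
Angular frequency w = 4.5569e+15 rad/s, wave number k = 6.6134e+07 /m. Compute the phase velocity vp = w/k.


vp = w / k
= 4.5569e+15 / 6.6134e+07
= 6.8904e+07 m/s

6.8904e+07


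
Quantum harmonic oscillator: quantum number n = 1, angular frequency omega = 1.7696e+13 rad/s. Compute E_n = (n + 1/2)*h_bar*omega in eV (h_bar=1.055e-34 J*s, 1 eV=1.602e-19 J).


E = (n + 1/2) * h_bar * omega
= (1 + 0.5) * 1.055e-34 * 1.7696e+13
= 1.5 * 1.8669e-21
= 2.8004e-21 J
= 0.0175 eV

0.0175


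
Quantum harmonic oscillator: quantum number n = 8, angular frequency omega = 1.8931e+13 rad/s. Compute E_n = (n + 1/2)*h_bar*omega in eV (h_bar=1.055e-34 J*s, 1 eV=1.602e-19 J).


E = (n + 1/2) * h_bar * omega
= (8 + 0.5) * 1.055e-34 * 1.8931e+13
= 8.5 * 1.9972e-21
= 1.6976e-20 J
= 0.106 eV

0.106


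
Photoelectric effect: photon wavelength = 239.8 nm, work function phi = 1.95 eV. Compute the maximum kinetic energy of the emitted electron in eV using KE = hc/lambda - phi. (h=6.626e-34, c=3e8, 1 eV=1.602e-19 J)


E_photon = hc / lambda
= (6.626e-34)(3e8) / (239.8e-9)
= 8.2894e-19 J
= 5.1744 eV
KE = E_photon - phi
= 5.1744 - 1.95
= 3.2244 eV

3.2244


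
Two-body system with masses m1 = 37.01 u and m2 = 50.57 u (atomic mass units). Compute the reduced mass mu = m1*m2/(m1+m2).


mu = m1 * m2 / (m1 + m2)
= 37.01 * 50.57 / (37.01 + 50.57)
= 1871.5957 / 87.58
= 21.3701 u

21.3701


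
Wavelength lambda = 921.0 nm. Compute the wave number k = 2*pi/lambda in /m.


k = 2 * pi / lambda
= 6.2832 / (921.0e-9)
= 6.2832 / 9.2100e-07
= 6.8221e+06 /m

6.8221e+06


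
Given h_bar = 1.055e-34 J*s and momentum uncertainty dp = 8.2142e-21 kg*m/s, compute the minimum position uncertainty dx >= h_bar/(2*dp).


dx = h_bar / (2 * dp)
= 1.055e-34 / (2 * 8.2142e-21)
= 1.055e-34 / 1.6428e-20
= 6.4218e-15 m

6.4218e-15


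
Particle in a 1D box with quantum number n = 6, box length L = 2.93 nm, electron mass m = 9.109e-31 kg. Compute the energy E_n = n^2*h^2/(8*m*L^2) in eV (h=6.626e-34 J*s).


E = n^2 * h^2 / (8 * m * L^2)
= 6^2 * (6.626e-34)^2 / (8 * 9.109e-31 * (2.93e-9)^2)
= 36 * 4.3904e-67 / (8 * 9.109e-31 * 8.5849e-18)
= 2.5264e-19 J
= 1.5771 eV

1.5771


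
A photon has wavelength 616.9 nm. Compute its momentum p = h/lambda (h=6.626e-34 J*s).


p = h / lambda
= 6.626e-34 / (616.9e-9)
= 6.626e-34 / 6.1690e-07
= 1.0741e-27 kg*m/s

1.0741e-27


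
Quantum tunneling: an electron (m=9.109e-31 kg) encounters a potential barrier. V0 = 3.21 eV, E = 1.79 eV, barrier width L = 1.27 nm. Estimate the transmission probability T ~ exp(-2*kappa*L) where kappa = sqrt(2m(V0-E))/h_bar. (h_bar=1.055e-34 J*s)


V0 - E = 1.42 eV = 2.2748e-19 J
kappa = sqrt(2 * m * (V0-E)) / h_bar
= sqrt(2 * 9.109e-31 * 2.2748e-19) / 1.055e-34
= 6.1020e+09 /m
2*kappa*L = 2 * 6.1020e+09 * 1.27e-9
= 15.4991
T = exp(-15.4991) = 1.857025e-07

1.857025e-07


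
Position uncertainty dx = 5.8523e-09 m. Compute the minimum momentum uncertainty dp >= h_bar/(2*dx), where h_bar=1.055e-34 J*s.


dp = h_bar / (2 * dx)
= 1.055e-34 / (2 * 5.8523e-09)
= 1.055e-34 / 1.1705e-08
= 9.0136e-27 kg*m/s

9.0136e-27


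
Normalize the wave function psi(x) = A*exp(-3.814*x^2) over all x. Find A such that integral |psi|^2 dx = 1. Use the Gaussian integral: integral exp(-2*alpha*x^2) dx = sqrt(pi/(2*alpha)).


integral |psi|^2 dx = A^2 * sqrt(pi/(2*alpha)) = 1
A^2 = sqrt(2*alpha/pi)
= sqrt(2 * 3.814 / pi)
= 1.558226
A = sqrt(1.558226)
= 1.2483

1.2483


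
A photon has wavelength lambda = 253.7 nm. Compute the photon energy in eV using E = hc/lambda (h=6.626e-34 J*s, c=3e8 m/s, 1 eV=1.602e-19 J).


E = hc / lambda
= (6.626e-34)(3e8) / (253.7e-9)
= 1.9878e-25 / 2.5370e-07
= 7.8352e-19 J
Converting to eV: 7.8352e-19 / 1.602e-19
= 4.8909 eV

4.8909


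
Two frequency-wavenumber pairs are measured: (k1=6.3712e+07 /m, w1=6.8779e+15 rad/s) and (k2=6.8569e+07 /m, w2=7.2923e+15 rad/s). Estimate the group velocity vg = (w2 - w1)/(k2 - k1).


vg = (w2 - w1) / (k2 - k1)
= (7.2923e+15 - 6.8779e+15) / (6.8569e+07 - 6.3712e+07)
= 4.1440e+14 / 4.8570e+06
= 8.5320e+07 m/s

8.5320e+07


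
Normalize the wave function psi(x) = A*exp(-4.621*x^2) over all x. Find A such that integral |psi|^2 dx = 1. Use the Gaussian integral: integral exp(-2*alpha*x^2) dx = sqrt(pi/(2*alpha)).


integral |psi|^2 dx = A^2 * sqrt(pi/(2*alpha)) = 1
A^2 = sqrt(2*alpha/pi)
= sqrt(2 * 4.621 / pi)
= 1.715173
A = sqrt(1.715173)
= 1.3096

1.3096


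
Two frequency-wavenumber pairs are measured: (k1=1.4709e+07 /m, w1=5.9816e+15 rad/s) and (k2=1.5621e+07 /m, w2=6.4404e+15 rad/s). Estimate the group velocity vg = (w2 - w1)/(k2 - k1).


vg = (w2 - w1) / (k2 - k1)
= (6.4404e+15 - 5.9816e+15) / (1.5621e+07 - 1.4709e+07)
= 4.5880e+14 / 9.1200e+05
= 5.0307e+08 m/s

5.0307e+08


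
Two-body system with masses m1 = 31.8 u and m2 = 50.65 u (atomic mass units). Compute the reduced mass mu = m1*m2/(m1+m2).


mu = m1 * m2 / (m1 + m2)
= 31.8 * 50.65 / (31.8 + 50.65)
= 1610.67 / 82.45
= 19.5351 u

19.5351


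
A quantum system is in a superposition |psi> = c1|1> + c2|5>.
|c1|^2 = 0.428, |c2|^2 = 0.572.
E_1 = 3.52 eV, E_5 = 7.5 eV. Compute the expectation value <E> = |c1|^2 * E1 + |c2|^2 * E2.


<E> = |c1|^2 * E1 + |c2|^2 * E2
= 0.428 * 3.52 + 0.572 * 7.5
= 1.5066 + 4.29
= 5.7966 eV

5.7966


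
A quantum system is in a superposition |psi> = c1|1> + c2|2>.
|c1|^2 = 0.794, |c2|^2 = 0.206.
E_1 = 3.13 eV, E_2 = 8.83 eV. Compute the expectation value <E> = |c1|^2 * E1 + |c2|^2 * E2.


<E> = |c1|^2 * E1 + |c2|^2 * E2
= 0.794 * 3.13 + 0.206 * 8.83
= 2.4852 + 1.819
= 4.3042 eV

4.3042


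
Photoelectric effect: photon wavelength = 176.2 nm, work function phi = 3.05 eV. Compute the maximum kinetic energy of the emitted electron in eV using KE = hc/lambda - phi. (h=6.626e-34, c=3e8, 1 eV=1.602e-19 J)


E_photon = hc / lambda
= (6.626e-34)(3e8) / (176.2e-9)
= 1.1281e-18 J
= 7.0421 eV
KE = E_photon - phi
= 7.0421 - 3.05
= 3.9921 eV

3.9921


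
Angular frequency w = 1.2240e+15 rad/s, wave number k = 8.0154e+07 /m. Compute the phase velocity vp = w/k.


vp = w / k
= 1.2240e+15 / 8.0154e+07
= 1.5271e+07 m/s

1.5271e+07


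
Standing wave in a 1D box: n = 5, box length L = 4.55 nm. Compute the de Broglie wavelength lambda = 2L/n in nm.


lambda = 2L / n
= 2 * 4.55 / 5
= 9.1 / 5
= 1.82 nm

1.82


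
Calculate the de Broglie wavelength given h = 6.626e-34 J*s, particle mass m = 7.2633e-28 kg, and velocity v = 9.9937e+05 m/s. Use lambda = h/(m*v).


lambda = h / (m * v)
= 6.626e-34 / (7.2633e-28 * 9.9937e+05)
= 6.626e-34 / 7.2587e-22
= 9.1283e-13 m

9.1283e-13


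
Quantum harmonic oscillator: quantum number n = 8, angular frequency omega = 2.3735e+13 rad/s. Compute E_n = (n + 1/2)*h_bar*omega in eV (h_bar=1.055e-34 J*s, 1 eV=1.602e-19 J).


E = (n + 1/2) * h_bar * omega
= (8 + 0.5) * 1.055e-34 * 2.3735e+13
= 8.5 * 2.5040e-21
= 2.1284e-20 J
= 0.1329 eV

0.1329


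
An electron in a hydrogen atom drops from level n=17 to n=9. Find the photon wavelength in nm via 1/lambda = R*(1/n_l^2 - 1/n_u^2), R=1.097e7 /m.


1/lambda = R * (1/n_l^2 - 1/n_u^2)
= 1.097e7 * (1/9^2 - 1/17^2)
= 1.097e7 * (0.012346 - 0.00346)
= 1.097e7 * 0.008885
= 9.7474e+04 /m
lambda = 1 / 9.7474e+04 = 10259.1859 nm

10259.1859


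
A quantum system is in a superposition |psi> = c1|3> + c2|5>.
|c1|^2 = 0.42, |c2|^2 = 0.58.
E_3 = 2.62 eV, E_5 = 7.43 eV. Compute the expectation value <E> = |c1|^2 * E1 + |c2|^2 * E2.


<E> = |c1|^2 * E1 + |c2|^2 * E2
= 0.42 * 2.62 + 0.58 * 7.43
= 1.1004 + 4.3094
= 5.4098 eV

5.4098


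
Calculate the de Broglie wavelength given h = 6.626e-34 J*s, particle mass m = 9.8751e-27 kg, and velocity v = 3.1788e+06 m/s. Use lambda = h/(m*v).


lambda = h / (m * v)
= 6.626e-34 / (9.8751e-27 * 3.1788e+06)
= 6.626e-34 / 3.1391e-20
= 2.1108e-14 m

2.1108e-14


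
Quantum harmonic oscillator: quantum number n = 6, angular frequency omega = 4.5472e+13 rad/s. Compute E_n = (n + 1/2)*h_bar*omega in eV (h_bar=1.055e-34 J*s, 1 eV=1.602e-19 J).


E = (n + 1/2) * h_bar * omega
= (6 + 0.5) * 1.055e-34 * 4.5472e+13
= 6.5 * 4.7973e-21
= 3.1182e-20 J
= 0.1946 eV

0.1946


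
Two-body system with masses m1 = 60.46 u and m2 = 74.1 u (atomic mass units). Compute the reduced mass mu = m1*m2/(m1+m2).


mu = m1 * m2 / (m1 + m2)
= 60.46 * 74.1 / (60.46 + 74.1)
= 4480.086 / 134.56
= 33.2943 u

33.2943


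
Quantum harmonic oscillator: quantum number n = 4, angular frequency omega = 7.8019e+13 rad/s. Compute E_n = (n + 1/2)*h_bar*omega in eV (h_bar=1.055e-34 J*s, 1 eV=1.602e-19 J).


E = (n + 1/2) * h_bar * omega
= (4 + 0.5) * 1.055e-34 * 7.8019e+13
= 4.5 * 8.2310e-21
= 3.7040e-20 J
= 0.2312 eV

0.2312


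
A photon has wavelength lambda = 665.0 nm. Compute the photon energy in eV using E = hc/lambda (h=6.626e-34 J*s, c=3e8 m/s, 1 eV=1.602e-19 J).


E = hc / lambda
= (6.626e-34)(3e8) / (665.0e-9)
= 1.9878e-25 / 6.6500e-07
= 2.9892e-19 J
Converting to eV: 2.9892e-19 / 1.602e-19
= 1.8659 eV

1.8659


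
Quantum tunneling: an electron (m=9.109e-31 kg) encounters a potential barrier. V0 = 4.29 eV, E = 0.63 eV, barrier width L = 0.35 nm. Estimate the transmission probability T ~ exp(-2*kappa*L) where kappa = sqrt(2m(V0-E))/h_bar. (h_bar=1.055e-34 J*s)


V0 - E = 3.66 eV = 5.8633e-19 J
kappa = sqrt(2 * m * (V0-E)) / h_bar
= sqrt(2 * 9.109e-31 * 5.8633e-19) / 1.055e-34
= 9.7965e+09 /m
2*kappa*L = 2 * 9.7965e+09 * 0.35e-9
= 6.8575
T = exp(-6.8575) = 1.051508e-03

1.051508e-03


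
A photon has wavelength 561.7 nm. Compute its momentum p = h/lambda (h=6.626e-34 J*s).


p = h / lambda
= 6.626e-34 / (561.7e-9)
= 6.626e-34 / 5.6170e-07
= 1.1796e-27 kg*m/s

1.1796e-27


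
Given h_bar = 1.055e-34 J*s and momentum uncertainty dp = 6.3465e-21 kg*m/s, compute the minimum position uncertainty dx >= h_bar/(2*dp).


dx = h_bar / (2 * dp)
= 1.055e-34 / (2 * 6.3465e-21)
= 1.055e-34 / 1.2693e-20
= 8.3117e-15 m

8.3117e-15


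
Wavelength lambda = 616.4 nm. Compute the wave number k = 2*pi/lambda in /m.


k = 2 * pi / lambda
= 6.2832 / (616.4e-9)
= 6.2832 / 6.1640e-07
= 1.0193e+07 /m

1.0193e+07


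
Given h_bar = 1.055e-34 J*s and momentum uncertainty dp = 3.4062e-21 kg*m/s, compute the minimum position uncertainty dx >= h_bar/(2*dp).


dx = h_bar / (2 * dp)
= 1.055e-34 / (2 * 3.4062e-21)
= 1.055e-34 / 6.8124e-21
= 1.5486e-14 m

1.5486e-14


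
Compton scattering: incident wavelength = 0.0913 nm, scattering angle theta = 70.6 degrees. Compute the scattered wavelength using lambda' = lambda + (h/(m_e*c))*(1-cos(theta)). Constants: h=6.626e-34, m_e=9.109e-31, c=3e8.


Compton wavelength: h/(m_e*c) = 2.4247e-12 m
d_lambda = 2.4247e-12 * (1 - cos(70.6 deg))
= 2.4247e-12 * 0.667839
= 1.6193e-12 m = 0.001619 nm
lambda' = 0.0913 + 0.001619
= 0.092919 nm

0.092919


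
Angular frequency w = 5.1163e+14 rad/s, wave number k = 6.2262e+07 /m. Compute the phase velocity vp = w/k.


vp = w / k
= 5.1163e+14 / 6.2262e+07
= 8.2174e+06 m/s

8.2174e+06


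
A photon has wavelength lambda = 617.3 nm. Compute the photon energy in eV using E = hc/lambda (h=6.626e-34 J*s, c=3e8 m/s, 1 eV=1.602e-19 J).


E = hc / lambda
= (6.626e-34)(3e8) / (617.3e-9)
= 1.9878e-25 / 6.1730e-07
= 3.2202e-19 J
Converting to eV: 3.2202e-19 / 1.602e-19
= 2.0101 eV

2.0101


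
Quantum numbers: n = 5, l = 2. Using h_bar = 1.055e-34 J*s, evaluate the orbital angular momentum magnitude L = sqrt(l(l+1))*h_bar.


L = sqrt(l*(l+1)) * h_bar
= sqrt(2 * 3) * 1.055e-34
= sqrt(6) * 1.055e-34
= 2.4495 * 1.055e-34
= 2.5842e-34 J*s

2.5842e-34


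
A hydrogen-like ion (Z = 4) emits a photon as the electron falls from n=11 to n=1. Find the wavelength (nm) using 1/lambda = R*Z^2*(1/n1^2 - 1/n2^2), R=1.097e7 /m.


1/lambda = R * Z^2 * (1/n1^2 - 1/n2^2)
= 1.097e7 * 4^2 * (1/1^2 - 1/11^2)
= 1.097e7 * 16 * (1.0 - 0.008264)
= 1.7407e+08 /m
lambda = 1 / 1.7407e+08
= 5.7448 nm

5.7448


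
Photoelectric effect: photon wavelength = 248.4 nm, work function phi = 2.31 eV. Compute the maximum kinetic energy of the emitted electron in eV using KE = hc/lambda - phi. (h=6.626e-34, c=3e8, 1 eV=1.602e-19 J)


E_photon = hc / lambda
= (6.626e-34)(3e8) / (248.4e-9)
= 8.0024e-19 J
= 4.9953 eV
KE = E_photon - phi
= 4.9953 - 2.31
= 2.6853 eV

2.6853


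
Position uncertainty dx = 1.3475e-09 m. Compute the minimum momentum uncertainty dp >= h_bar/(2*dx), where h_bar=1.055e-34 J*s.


dp = h_bar / (2 * dx)
= 1.055e-34 / (2 * 1.3475e-09)
= 1.055e-34 / 2.6950e-09
= 3.9147e-26 kg*m/s

3.9147e-26


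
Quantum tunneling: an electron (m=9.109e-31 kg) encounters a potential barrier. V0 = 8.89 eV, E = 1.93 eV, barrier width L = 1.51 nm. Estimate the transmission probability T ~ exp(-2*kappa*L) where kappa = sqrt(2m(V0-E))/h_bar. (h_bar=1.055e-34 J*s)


V0 - E = 6.96 eV = 1.1150e-18 J
kappa = sqrt(2 * m * (V0-E)) / h_bar
= sqrt(2 * 9.109e-31 * 1.1150e-18) / 1.055e-34
= 1.3509e+10 /m
2*kappa*L = 2 * 1.3509e+10 * 1.51e-9
= 40.7982
T = exp(-40.7982) = 1.912401e-18

1.912401e-18


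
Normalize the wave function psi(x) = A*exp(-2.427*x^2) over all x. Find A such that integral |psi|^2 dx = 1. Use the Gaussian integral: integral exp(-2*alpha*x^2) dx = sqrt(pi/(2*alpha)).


integral |psi|^2 dx = A^2 * sqrt(pi/(2*alpha)) = 1
A^2 = sqrt(2*alpha/pi)
= sqrt(2 * 2.427 / pi)
= 1.243011
A = sqrt(1.243011)
= 1.1149

1.1149


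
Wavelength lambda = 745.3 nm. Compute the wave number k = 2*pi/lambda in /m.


k = 2 * pi / lambda
= 6.2832 / (745.3e-9)
= 6.2832 / 7.4530e-07
= 8.4304e+06 /m

8.4304e+06


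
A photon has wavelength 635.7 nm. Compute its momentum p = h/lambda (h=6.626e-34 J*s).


p = h / lambda
= 6.626e-34 / (635.7e-9)
= 6.626e-34 / 6.3570e-07
= 1.0423e-27 kg*m/s

1.0423e-27


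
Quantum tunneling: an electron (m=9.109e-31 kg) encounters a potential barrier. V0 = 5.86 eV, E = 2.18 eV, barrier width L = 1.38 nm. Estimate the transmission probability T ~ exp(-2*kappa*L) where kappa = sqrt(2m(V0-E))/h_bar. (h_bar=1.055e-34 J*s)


V0 - E = 3.68 eV = 5.8954e-19 J
kappa = sqrt(2 * m * (V0-E)) / h_bar
= sqrt(2 * 9.109e-31 * 5.8954e-19) / 1.055e-34
= 9.8232e+09 /m
2*kappa*L = 2 * 9.8232e+09 * 1.38e-9
= 27.112
T = exp(-27.112) = 1.680321e-12

1.680321e-12


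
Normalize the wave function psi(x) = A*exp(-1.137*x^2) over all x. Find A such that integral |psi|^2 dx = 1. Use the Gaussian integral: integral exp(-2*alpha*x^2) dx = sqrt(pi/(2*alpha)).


integral |psi|^2 dx = A^2 * sqrt(pi/(2*alpha)) = 1
A^2 = sqrt(2*alpha/pi)
= sqrt(2 * 1.137 / pi)
= 0.850786
A = sqrt(0.850786)
= 0.9224

0.9224


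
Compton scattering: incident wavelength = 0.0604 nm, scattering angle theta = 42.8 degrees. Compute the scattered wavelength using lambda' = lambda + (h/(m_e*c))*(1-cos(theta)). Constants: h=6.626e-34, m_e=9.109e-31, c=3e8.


Compton wavelength: h/(m_e*c) = 2.4247e-12 m
d_lambda = 2.4247e-12 * (1 - cos(42.8 deg))
= 2.4247e-12 * 0.26627
= 6.4563e-13 m = 0.000646 nm
lambda' = 0.0604 + 0.000646
= 0.061046 nm

0.061046


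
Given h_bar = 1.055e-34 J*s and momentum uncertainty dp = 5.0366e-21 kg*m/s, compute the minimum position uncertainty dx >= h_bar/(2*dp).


dx = h_bar / (2 * dp)
= 1.055e-34 / (2 * 5.0366e-21)
= 1.055e-34 / 1.0073e-20
= 1.0473e-14 m

1.0473e-14


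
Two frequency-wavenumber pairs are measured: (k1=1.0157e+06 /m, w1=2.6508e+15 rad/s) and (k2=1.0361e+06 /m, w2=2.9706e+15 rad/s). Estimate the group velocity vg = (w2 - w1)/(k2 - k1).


vg = (w2 - w1) / (k2 - k1)
= (2.9706e+15 - 2.6508e+15) / (1.0361e+06 - 1.0157e+06)
= 3.1980e+14 / 2.0400e+04
= 1.5676e+10 m/s

1.5676e+10


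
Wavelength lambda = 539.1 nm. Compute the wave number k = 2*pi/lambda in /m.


k = 2 * pi / lambda
= 6.2832 / (539.1e-9)
= 6.2832 / 5.3910e-07
= 1.1655e+07 /m

1.1655e+07


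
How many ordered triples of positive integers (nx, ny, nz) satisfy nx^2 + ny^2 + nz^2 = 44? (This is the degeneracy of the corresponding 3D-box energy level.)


Enumerate all (nx, ny, nz) with nx^2 + ny^2 + nz^2 = 44:
(2,2,6)
(2,6,2)
(6,2,2)
Total degeneracy = 3

3


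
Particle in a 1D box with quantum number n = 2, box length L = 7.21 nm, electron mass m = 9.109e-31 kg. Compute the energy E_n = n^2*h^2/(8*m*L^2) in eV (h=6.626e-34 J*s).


E = n^2 * h^2 / (8 * m * L^2)
= 2^2 * (6.626e-34)^2 / (8 * 9.109e-31 * (7.21e-9)^2)
= 4 * 4.3904e-67 / (8 * 9.109e-31 * 5.1984e-17)
= 4.6359e-21 J
= 0.0289 eV

0.0289


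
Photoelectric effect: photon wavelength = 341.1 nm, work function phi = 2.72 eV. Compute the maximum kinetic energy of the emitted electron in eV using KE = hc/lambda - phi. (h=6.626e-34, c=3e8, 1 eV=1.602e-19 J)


E_photon = hc / lambda
= (6.626e-34)(3e8) / (341.1e-9)
= 5.8276e-19 J
= 3.6377 eV
KE = E_photon - phi
= 3.6377 - 2.72
= 0.9177 eV

0.9177


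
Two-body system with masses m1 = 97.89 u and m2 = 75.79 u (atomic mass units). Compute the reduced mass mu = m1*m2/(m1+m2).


mu = m1 * m2 / (m1 + m2)
= 97.89 * 75.79 / (97.89 + 75.79)
= 7419.0831 / 173.68
= 42.717 u

42.717


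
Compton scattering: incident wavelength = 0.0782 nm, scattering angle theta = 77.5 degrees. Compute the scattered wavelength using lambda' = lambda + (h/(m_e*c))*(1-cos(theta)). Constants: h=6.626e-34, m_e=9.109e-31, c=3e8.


Compton wavelength: h/(m_e*c) = 2.4247e-12 m
d_lambda = 2.4247e-12 * (1 - cos(77.5 deg))
= 2.4247e-12 * 0.78356
= 1.8999e-12 m = 0.0019 nm
lambda' = 0.0782 + 0.0019
= 0.0801 nm

0.0801


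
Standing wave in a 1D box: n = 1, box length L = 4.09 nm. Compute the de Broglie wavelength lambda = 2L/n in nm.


lambda = 2L / n
= 2 * 4.09 / 1
= 8.18 / 1
= 8.18 nm

8.18


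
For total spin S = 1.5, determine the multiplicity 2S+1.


Spin multiplicity = 2S + 1
= 2 * 1.5 + 1
= 3.0 + 1
= 4

4


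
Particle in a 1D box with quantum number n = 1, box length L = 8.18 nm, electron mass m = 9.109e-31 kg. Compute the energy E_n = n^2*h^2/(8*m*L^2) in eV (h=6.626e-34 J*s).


E = n^2 * h^2 / (8 * m * L^2)
= 1^2 * (6.626e-34)^2 / (8 * 9.109e-31 * (8.18e-9)^2)
= 1 * 4.3904e-67 / (8 * 9.109e-31 * 6.6912e-17)
= 9.0040e-22 J
= 0.0056 eV

0.0056


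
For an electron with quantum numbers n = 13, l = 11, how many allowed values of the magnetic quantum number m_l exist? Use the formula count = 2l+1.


m_l ranges from -l to +l in integer steps
So m_l goes from -11 to +11
Count = 2l + 1 = 2*11 + 1
= 23

23


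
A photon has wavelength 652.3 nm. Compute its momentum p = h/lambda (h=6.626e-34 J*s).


p = h / lambda
= 6.626e-34 / (652.3e-9)
= 6.626e-34 / 6.5230e-07
= 1.0158e-27 kg*m/s

1.0158e-27


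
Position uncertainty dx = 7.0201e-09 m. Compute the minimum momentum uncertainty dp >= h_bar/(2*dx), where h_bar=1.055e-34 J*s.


dp = h_bar / (2 * dx)
= 1.055e-34 / (2 * 7.0201e-09)
= 1.055e-34 / 1.4040e-08
= 7.5141e-27 kg*m/s

7.5141e-27


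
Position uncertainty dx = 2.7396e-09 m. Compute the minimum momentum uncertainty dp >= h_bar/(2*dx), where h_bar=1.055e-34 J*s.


dp = h_bar / (2 * dx)
= 1.055e-34 / (2 * 2.7396e-09)
= 1.055e-34 / 5.4792e-09
= 1.9255e-26 kg*m/s

1.9255e-26


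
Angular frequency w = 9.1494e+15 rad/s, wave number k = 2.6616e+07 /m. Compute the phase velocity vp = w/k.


vp = w / k
= 9.1494e+15 / 2.6616e+07
= 3.4376e+08 m/s

3.4376e+08


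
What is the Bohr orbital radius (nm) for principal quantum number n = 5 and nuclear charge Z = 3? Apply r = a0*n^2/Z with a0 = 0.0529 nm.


r = a0 * n^2 / Z
= 0.0529 * 5^2 / 3
= 0.0529 * 25 / 3
= 0.4408 nm

0.4408


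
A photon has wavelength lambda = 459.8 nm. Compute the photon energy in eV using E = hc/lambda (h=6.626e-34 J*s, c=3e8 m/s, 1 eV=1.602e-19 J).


E = hc / lambda
= (6.626e-34)(3e8) / (459.8e-9)
= 1.9878e-25 / 4.5980e-07
= 4.3232e-19 J
Converting to eV: 4.3232e-19 / 1.602e-19
= 2.6986 eV

2.6986


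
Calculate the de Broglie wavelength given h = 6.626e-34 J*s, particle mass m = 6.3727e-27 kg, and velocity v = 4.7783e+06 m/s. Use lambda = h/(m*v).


lambda = h / (m * v)
= 6.626e-34 / (6.3727e-27 * 4.7783e+06)
= 6.626e-34 / 3.0451e-20
= 2.1760e-14 m

2.1760e-14


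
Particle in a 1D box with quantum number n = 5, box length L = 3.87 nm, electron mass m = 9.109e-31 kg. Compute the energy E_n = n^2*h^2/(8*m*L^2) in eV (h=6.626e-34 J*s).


E = n^2 * h^2 / (8 * m * L^2)
= 5^2 * (6.626e-34)^2 / (8 * 9.109e-31 * (3.87e-9)^2)
= 25 * 4.3904e-67 / (8 * 9.109e-31 * 1.4977e-17)
= 1.0057e-19 J
= 0.6278 eV

0.6278


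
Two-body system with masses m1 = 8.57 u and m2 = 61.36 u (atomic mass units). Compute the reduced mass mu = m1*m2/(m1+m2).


mu = m1 * m2 / (m1 + m2)
= 8.57 * 61.36 / (8.57 + 61.36)
= 525.8552 / 69.93
= 7.5197 u

7.5197


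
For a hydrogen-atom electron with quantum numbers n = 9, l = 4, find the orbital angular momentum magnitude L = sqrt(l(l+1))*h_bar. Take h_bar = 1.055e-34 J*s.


L = sqrt(l*(l+1)) * h_bar
= sqrt(4 * 5) * 1.055e-34
= sqrt(20) * 1.055e-34
= 4.4721 * 1.055e-34
= 4.7181e-34 J*s

4.7181e-34


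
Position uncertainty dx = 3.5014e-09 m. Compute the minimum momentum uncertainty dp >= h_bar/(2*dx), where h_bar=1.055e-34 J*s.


dp = h_bar / (2 * dx)
= 1.055e-34 / (2 * 3.5014e-09)
= 1.055e-34 / 7.0028e-09
= 1.5065e-26 kg*m/s

1.5065e-26


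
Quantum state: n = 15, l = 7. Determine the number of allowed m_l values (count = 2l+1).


m_l ranges from -l to +l in integer steps
So m_l goes from -7 to +7
Count = 2l + 1 = 2*7 + 1
= 15

15


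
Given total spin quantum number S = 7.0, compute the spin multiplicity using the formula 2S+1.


Spin multiplicity = 2S + 1
= 2 * 7.0 + 1
= 14.0 + 1
= 15

15


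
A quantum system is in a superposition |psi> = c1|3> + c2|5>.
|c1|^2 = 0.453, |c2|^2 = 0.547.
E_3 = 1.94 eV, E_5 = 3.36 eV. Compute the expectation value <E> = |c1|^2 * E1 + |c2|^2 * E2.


<E> = |c1|^2 * E1 + |c2|^2 * E2
= 0.453 * 1.94 + 0.547 * 3.36
= 0.8788 + 1.8379
= 2.7167 eV

2.7167


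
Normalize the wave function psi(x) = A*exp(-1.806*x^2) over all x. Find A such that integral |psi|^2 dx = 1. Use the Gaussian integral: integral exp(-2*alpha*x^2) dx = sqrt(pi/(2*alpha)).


integral |psi|^2 dx = A^2 * sqrt(pi/(2*alpha)) = 1
A^2 = sqrt(2*alpha/pi)
= sqrt(2 * 1.806 / pi)
= 1.072257
A = sqrt(1.072257)
= 1.0355

1.0355


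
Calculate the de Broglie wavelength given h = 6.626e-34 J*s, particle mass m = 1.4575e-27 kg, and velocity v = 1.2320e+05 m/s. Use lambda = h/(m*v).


lambda = h / (m * v)
= 6.626e-34 / (1.4575e-27 * 1.2320e+05)
= 6.626e-34 / 1.7956e-22
= 3.6900e-12 m

3.6900e-12


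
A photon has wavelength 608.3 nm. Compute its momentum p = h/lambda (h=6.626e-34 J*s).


p = h / lambda
= 6.626e-34 / (608.3e-9)
= 6.626e-34 / 6.0830e-07
= 1.0893e-27 kg*m/s

1.0893e-27


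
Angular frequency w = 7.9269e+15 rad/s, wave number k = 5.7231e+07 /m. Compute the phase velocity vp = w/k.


vp = w / k
= 7.9269e+15 / 5.7231e+07
= 1.3851e+08 m/s

1.3851e+08


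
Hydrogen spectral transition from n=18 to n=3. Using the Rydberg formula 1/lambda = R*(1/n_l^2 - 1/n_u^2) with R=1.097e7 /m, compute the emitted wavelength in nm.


1/lambda = R * (1/n_l^2 - 1/n_u^2)
= 1.097e7 * (1/3^2 - 1/18^2)
= 1.097e7 * (0.111111 - 0.003086)
= 1.097e7 * 0.108025
= 1.1850e+06 /m
lambda = 1 / 1.1850e+06 = 843.8599 nm

843.8599


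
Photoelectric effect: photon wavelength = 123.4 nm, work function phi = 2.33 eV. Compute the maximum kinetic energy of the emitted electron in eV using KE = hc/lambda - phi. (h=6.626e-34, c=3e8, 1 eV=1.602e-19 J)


E_photon = hc / lambda
= (6.626e-34)(3e8) / (123.4e-9)
= 1.6109e-18 J
= 10.0553 eV
KE = E_photon - phi
= 10.0553 - 2.33
= 7.7253 eV

7.7253


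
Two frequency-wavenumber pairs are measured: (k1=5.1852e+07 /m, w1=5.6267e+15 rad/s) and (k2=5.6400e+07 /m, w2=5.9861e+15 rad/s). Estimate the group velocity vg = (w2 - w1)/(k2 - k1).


vg = (w2 - w1) / (k2 - k1)
= (5.9861e+15 - 5.6267e+15) / (5.6400e+07 - 5.1852e+07)
= 3.5940e+14 / 4.5480e+06
= 7.9024e+07 m/s

7.9024e+07


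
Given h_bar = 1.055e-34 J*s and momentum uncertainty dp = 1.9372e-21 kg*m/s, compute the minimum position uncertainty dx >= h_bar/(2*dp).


dx = h_bar / (2 * dp)
= 1.055e-34 / (2 * 1.9372e-21)
= 1.055e-34 / 3.8744e-21
= 2.7230e-14 m

2.7230e-14


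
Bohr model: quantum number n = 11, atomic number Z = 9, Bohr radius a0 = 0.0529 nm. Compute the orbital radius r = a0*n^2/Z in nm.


r = a0 * n^2 / Z
= 0.0529 * 11^2 / 9
= 0.0529 * 121 / 9
= 0.7112 nm

0.7112


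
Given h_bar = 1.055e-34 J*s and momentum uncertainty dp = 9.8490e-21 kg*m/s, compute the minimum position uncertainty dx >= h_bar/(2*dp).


dx = h_bar / (2 * dp)
= 1.055e-34 / (2 * 9.8490e-21)
= 1.055e-34 / 1.9698e-20
= 5.3559e-15 m

5.3559e-15


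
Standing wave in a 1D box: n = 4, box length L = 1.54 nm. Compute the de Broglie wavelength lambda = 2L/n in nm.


lambda = 2L / n
= 2 * 1.54 / 4
= 3.08 / 4
= 0.77 nm

0.77


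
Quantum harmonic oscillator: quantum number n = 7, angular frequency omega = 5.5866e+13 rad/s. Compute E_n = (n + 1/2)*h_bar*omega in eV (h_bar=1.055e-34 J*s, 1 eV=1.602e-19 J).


E = (n + 1/2) * h_bar * omega
= (7 + 0.5) * 1.055e-34 * 5.5866e+13
= 7.5 * 5.8939e-21
= 4.4204e-20 J
= 0.2759 eV

0.2759


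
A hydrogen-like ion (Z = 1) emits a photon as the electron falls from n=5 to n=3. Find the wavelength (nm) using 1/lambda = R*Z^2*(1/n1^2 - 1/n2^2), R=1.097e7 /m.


1/lambda = R * Z^2 * (1/n1^2 - 1/n2^2)
= 1.097e7 * 1^2 * (1/3^2 - 1/5^2)
= 1.097e7 * 1 * (0.111111 - 0.04)
= 7.8009e+05 /m
lambda = 1 / 7.8009e+05
= 1281.9052 nm

1281.9052


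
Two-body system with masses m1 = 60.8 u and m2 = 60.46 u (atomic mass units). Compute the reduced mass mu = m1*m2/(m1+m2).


mu = m1 * m2 / (m1 + m2)
= 60.8 * 60.46 / (60.8 + 60.46)
= 3675.968 / 121.26
= 30.3148 u

30.3148


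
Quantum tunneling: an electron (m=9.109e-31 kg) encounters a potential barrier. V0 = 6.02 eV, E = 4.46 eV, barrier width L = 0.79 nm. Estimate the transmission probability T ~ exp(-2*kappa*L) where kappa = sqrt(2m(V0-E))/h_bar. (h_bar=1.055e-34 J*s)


V0 - E = 1.56 eV = 2.4991e-19 J
kappa = sqrt(2 * m * (V0-E)) / h_bar
= sqrt(2 * 9.109e-31 * 2.4991e-19) / 1.055e-34
= 6.3957e+09 /m
2*kappa*L = 2 * 6.3957e+09 * 0.79e-9
= 10.1053
T = exp(-10.1053) = 4.086306e-05

4.086306e-05


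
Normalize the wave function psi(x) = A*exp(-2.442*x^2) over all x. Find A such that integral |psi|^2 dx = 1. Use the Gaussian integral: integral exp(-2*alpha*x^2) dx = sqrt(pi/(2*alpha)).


integral |psi|^2 dx = A^2 * sqrt(pi/(2*alpha)) = 1
A^2 = sqrt(2*alpha/pi)
= sqrt(2 * 2.442 / pi)
= 1.246846
A = sqrt(1.246846)
= 1.1166

1.1166


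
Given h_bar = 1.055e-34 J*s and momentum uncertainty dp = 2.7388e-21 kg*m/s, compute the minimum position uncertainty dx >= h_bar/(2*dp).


dx = h_bar / (2 * dp)
= 1.055e-34 / (2 * 2.7388e-21)
= 1.055e-34 / 5.4776e-21
= 1.9260e-14 m

1.9260e-14


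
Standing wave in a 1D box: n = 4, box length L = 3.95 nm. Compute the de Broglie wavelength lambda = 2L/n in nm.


lambda = 2L / n
= 2 * 3.95 / 4
= 7.9 / 4
= 1.975 nm

1.975


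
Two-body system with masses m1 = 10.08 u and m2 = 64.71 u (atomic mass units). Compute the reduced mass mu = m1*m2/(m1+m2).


mu = m1 * m2 / (m1 + m2)
= 10.08 * 64.71 / (10.08 + 64.71)
= 652.2768 / 74.79
= 8.7214 u

8.7214


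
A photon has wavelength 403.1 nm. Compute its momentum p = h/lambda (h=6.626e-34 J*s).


p = h / lambda
= 6.626e-34 / (403.1e-9)
= 6.626e-34 / 4.0310e-07
= 1.6438e-27 kg*m/s

1.6438e-27


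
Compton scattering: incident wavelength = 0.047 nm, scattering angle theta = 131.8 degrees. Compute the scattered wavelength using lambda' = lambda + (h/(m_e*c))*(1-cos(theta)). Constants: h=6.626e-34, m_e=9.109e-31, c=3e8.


Compton wavelength: h/(m_e*c) = 2.4247e-12 m
d_lambda = 2.4247e-12 * (1 - cos(131.8 deg))
= 2.4247e-12 * 1.666532
= 4.0409e-12 m = 0.004041 nm
lambda' = 0.047 + 0.004041
= 0.051041 nm

0.051041


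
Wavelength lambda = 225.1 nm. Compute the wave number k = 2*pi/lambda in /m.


k = 2 * pi / lambda
= 6.2832 / (225.1e-9)
= 6.2832 / 2.2510e-07
= 2.7913e+07 /m

2.7913e+07


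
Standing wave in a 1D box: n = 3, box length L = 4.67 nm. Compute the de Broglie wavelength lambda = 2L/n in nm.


lambda = 2L / n
= 2 * 4.67 / 3
= 9.34 / 3
= 3.1133 nm

3.1133


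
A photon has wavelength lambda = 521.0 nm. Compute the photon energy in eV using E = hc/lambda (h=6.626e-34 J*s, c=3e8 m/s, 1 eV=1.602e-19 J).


E = hc / lambda
= (6.626e-34)(3e8) / (521.0e-9)
= 1.9878e-25 / 5.2100e-07
= 3.8154e-19 J
Converting to eV: 3.8154e-19 / 1.602e-19
= 2.3816 eV

2.3816


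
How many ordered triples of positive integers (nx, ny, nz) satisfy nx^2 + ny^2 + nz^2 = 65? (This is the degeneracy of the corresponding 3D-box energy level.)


Enumerate all (nx, ny, nz) with nx^2 + ny^2 + nz^2 = 65:
(2,5,6)
(2,6,5)
(5,2,6)
(5,6,2)
(6,2,5)
(6,5,2)
Total degeneracy = 6

6


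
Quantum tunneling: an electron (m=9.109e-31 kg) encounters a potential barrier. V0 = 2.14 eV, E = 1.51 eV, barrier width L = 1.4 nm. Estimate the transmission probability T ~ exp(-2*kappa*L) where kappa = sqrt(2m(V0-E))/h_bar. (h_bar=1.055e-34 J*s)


V0 - E = 0.63 eV = 1.0093e-19 J
kappa = sqrt(2 * m * (V0-E)) / h_bar
= sqrt(2 * 9.109e-31 * 1.0093e-19) / 1.055e-34
= 4.0644e+09 /m
2*kappa*L = 2 * 4.0644e+09 * 1.4e-9
= 11.3804
T = exp(-11.3804) = 1.141710e-05

1.141710e-05
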